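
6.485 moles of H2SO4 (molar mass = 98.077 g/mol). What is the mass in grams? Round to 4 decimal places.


mass = n * M
mass = 6.485 * 98.077
mass = 636.029345 g, rounded to 4 dp:

636.0293 g


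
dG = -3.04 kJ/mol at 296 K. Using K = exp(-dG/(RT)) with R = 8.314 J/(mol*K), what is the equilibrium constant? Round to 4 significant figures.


dG is in kJ/mol; multiply by 1000 to match R in J/(mol*K).
RT = 8.314 * 296 = 2460.944 J/mol
exponent = -dG*1000 / (RT) = -(-3.04*1000) / 2460.944 = 1.23529832
K = exp(1.23529832)
K = 3.4394044, rounded to 4 significant figures:

3.439


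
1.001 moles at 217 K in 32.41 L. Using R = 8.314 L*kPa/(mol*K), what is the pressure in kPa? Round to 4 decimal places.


PV = nRT, solve for P = nRT / V.
nRT = 1.001 * 8.314 * 217 = 1805.9421
P = 1805.9421 / 32.41
P = 55.72175563 kPa, rounded to 4 dp:

55.7218 kPa


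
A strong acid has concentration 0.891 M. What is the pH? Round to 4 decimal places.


A strong acid dissociates completely, so [H+] equals the given concentration.
pH = -log10([H+]) = -log10(0.891)
pH = 0.0501223, rounded to 4 dp:

0.0501


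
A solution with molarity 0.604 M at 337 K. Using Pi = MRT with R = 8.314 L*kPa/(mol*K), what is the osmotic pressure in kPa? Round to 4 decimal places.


Osmotic pressure (van't Hoff): Pi = M*R*T.
RT = 8.314 * 337 = 2801.818
Pi = 0.604 * 2801.818
Pi = 1692.298072 kPa, rounded to 4 dp:

1692.2981 kPa


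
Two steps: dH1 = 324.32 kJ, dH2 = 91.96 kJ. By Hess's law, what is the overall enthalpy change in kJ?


Hess's law: enthalpy is a state function, so add the step enthalpies.
dH_total = dH1 + dH2 = 324.32 + (91.96)
dH_total = 416.28 kJ:

416.28 kJ


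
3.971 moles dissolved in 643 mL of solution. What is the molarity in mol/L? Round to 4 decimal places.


Convert volume to liters: V_L = V_mL / 1000.
V_L = 643 / 1000 = 0.643 L
M = n / V_L = 3.971 / 0.643
M = 6.17573872 mol/L, rounded to 4 dp:

6.1757 mol/L


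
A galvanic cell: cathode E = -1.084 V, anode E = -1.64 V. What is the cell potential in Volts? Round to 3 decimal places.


Standard cell potential: E_cell = E_cathode - E_anode.
E_cell = -1.084 - (-1.64)
E_cell = 0.556 V, rounded to 3 dp:

0.556 V


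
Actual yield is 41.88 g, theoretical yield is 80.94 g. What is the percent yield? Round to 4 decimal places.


% yield = 100 * actual / theoretical
% yield = 100 * 41.88 / 80.94
% yield = 51.74203113 %, rounded to 4 dp:

51.7420 %


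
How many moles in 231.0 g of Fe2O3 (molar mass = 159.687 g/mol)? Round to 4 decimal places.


n = mass / M
n = 231.0 / 159.687
n = 1.44657987 mol, rounded to 4 dp:

1.4466 mol


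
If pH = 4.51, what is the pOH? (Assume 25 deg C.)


At 25 deg C, pH + pOH = 14.
pOH = 14 - pH = 14 - 4.51
pOH = 9.49:

9.49


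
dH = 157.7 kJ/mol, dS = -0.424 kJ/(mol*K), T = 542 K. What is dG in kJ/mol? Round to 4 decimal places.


Gibbs: dG = dH - T*dS (consistent units, dS already in kJ/(mol*K)).
T*dS = 542 * -0.424 = -229.808
dG = 157.7 - (-229.808)
dG = 387.508 kJ/mol, rounded to 4 dp:

387.5080 kJ/mol


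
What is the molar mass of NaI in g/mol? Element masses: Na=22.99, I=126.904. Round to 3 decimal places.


M = sum(count * atomic_mass) over atoms.
M = 1*22.99 + 1*126.904
M = 22.99 + 126.904
M = 149.894 g/mol, rounded to 3 dp:

149.894 g/mol


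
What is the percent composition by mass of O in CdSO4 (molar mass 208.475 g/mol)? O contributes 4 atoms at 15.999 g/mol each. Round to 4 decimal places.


pct = 100 * (n_elem * M_elem) / M_total
mass_contribution = 4 * 15.999 = 63.996 g/mol
pct = 100 * 63.996 / 208.475
pct = 30.6972059 %, rounded to 4 dp:

30.6972 %


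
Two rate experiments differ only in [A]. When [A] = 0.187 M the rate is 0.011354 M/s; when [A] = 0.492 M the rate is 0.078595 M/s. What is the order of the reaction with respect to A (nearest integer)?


Rate is proportional to [A]^n, so rate2/rate1 = ([A]2/[A]1)^n. Take logs to solve for n.
rate2/rate1 = 0.078595 / 0.011354 = 6.9222
[A]2/[A]1 = 0.492 / 0.187 = 2.631
n = ln(6.9222) / ln(2.631) = 2.0
Nearest integer order:

2


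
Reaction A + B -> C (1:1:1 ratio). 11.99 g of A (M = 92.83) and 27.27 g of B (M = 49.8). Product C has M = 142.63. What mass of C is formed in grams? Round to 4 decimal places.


Find moles of each reactant; the smaller value is the limiting reagent in a 1:1:1 reaction, so moles_C equals moles of the limiter.
n_A = mass_A / M_A = 11.99 / 92.83 = 0.129161 mol
n_B = mass_B / M_B = 27.27 / 49.8 = 0.54759 mol
Limiting reagent: A (smaller), n_limiting = 0.129161 mol
mass_C = n_limiting * M_C = 0.129161 * 142.63
mass_C = 18.42223343 g, rounded to 4 dp:

18.4222 g


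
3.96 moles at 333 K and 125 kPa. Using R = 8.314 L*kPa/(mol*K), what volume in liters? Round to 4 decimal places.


PV = nRT, solve for V = nRT / P.
nRT = 3.96 * 8.314 * 333 = 10963.5055
V = 10963.5055 / 125
V = 87.708044 L, rounded to 4 dp:

87.7080 L


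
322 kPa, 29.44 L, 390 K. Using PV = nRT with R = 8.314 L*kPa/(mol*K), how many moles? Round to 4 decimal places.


PV = nRT, solve for n = PV / (RT).
PV = 322 * 29.44 = 9479.68
RT = 8.314 * 390 = 3242.46
n = 9479.68 / 3242.46
n = 2.92360738 mol, rounded to 4 dp:

2.9236 mol


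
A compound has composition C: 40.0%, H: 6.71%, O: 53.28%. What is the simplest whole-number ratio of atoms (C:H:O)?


Assume 100 g of compound, divide each mass% by atomic mass to get moles, then normalize by the smallest to get a raw atom ratio.
Moles per 100 g: C: 40.0/12.011 = 3.3303, H: 6.71/1.008 = 6.6567, O: 53.28/15.999 = 3.3302
Raw ratio (divide by min = 3.3302): C: 1.0, H: 1.999, O: 1.0
Multiply by 1 to clear fractions: C: 1.0 ~= 1, H: 1.999 ~= 2, O: 1.0 ~= 1
Reduce by GCD to get the simplest whole-number ratio:

1:2:1


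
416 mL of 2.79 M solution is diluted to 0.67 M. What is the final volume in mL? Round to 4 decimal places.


Dilution: M1*V1 = M2*V2, solve for V2.
V2 = M1*V1 / M2
V2 = 2.79 * 416 / 0.67
V2 = 1160.64 / 0.67
V2 = 1732.29850746 mL, rounded to 4 dp:

1732.2985 mL


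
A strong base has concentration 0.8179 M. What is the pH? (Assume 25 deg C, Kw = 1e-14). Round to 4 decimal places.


A strong base dissociates completely, so [OH-] equals the given concentration.
pOH = -log10([OH-]) = -log10(0.8179) = 0.0873
pH = 14 - pOH = 14 - 0.0873
pH = 13.9127, rounded to 4 dp:

13.9127


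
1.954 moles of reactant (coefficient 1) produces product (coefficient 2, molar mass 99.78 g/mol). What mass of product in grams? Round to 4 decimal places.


Use the coefficient ratio to convert reactant moles to product moles, then multiply by the product's molar mass.
moles_P = moles_R * (coeff_P / coeff_R) = 1.954 * (2/1) = 3.908
mass_P = moles_P * M_P = 3.908 * 99.78
mass_P = 389.94024 g, rounded to 4 dp:

389.9402 g


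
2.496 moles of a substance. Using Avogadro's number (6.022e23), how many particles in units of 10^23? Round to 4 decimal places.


N = n * NA, then divide by 1e23 for the requested units.
N / 1e23 = n * 6.022
N / 1e23 = 2.496 * 6.022
N / 1e23 = 15.030912, rounded to 4 dp:

15.0309


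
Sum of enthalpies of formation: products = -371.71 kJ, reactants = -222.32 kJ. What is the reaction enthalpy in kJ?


dH_rxn = sum(dH_f products) - sum(dH_f reactants)
dH_rxn = -371.71 - (-222.32)
dH_rxn = -149.39 kJ:

-149.39 kJ


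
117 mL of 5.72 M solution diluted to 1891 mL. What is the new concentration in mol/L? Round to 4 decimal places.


Dilution: M1*V1 = M2*V2, solve for M2.
M2 = M1*V1 / V2
M2 = 5.72 * 117 / 1891
M2 = 669.24 / 1891
M2 = 0.35390799 mol/L, rounded to 4 dp:

0.3539 mol/L


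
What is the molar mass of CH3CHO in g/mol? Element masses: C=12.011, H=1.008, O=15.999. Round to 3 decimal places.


M = sum(count * atomic_mass) over atoms.
M = 2*12.011 + 4*1.008 + 1*15.999
M = 24.022 + 4.032 + 15.999
M = 44.053 g/mol, rounded to 3 dp:

44.053 g/mol


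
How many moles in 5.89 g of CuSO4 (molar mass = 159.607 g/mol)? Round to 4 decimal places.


n = mass / M
n = 5.89 / 159.607
n = 0.03690314 mol, rounded to 4 dp:

0.0369 mol


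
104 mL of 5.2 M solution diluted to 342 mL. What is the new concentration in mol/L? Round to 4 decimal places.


Dilution: M1*V1 = M2*V2, solve for M2.
M2 = M1*V1 / V2
M2 = 5.2 * 104 / 342
M2 = 540.8 / 342
M2 = 1.58128655 mol/L, rounded to 4 dp:

1.5813 mol/L


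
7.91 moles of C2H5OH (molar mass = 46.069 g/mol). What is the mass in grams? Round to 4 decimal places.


mass = n * M
mass = 7.91 * 46.069
mass = 364.40579 g, rounded to 4 dp:

364.4058 g


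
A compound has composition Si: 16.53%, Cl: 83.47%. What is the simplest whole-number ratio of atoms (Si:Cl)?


Assume 100 g of compound, divide each mass% by atomic mass to get moles, then normalize by the smallest to get a raw atom ratio.
Moles per 100 g: Si: 16.53/28.086 = 0.5885, Cl: 83.47/35.453 = 2.3544
Raw ratio (divide by min = 0.5885): Si: 1.0, Cl: 4.0
Multiply by 1 to clear fractions: Si: 1.0 ~= 1, Cl: 4.0 ~= 4
Reduce by GCD to get the simplest whole-number ratio:

1:4


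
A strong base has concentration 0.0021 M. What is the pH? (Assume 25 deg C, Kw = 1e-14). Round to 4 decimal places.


A strong base dissociates completely, so [OH-] equals the given concentration.
pOH = -log10([OH-]) = -log10(0.0021) = 2.677781
pH = 14 - pOH = 14 - 2.677781
pH = 11.322219, rounded to 4 dp:

11.3222


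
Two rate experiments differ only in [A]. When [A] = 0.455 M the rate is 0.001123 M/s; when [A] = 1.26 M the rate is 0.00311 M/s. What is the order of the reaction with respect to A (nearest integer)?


Rate is proportional to [A]^n, so rate2/rate1 = ([A]2/[A]1)^n. Take logs to solve for n.
rate2/rate1 = 0.00311 / 0.001123 = 2.7694
[A]2/[A]1 = 1.26 / 0.455 = 2.7692
n = ln(2.7694) / ln(2.7692) = 1.0
Nearest integer order:

1


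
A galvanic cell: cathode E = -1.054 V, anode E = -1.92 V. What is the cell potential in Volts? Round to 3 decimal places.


Standard cell potential: E_cell = E_cathode - E_anode.
E_cell = -1.054 - (-1.92)
E_cell = 0.866 V, rounded to 3 dp:

0.866 V


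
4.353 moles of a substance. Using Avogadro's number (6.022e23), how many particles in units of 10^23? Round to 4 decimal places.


N = n * NA, then divide by 1e23 for the requested units.
N / 1e23 = n * 6.022
N / 1e23 = 4.353 * 6.022
N / 1e23 = 26.213766, rounded to 4 dp:

26.2138


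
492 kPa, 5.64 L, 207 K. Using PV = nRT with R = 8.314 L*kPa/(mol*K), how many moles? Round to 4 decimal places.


PV = nRT, solve for n = PV / (RT).
PV = 492 * 5.64 = 2774.88
RT = 8.314 * 207 = 1720.998
n = 2774.88 / 1720.998
n = 1.61236678 mol, rounded to 4 dp:

1.6124 mol


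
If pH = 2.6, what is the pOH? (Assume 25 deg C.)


At 25 deg C, pH + pOH = 14.
pOH = 14 - pH = 14 - 2.6
pOH = 11.4:

11.40


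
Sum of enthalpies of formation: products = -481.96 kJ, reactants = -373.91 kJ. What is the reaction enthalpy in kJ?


dH_rxn = sum(dH_f products) - sum(dH_f reactants)
dH_rxn = -481.96 - (-373.91)
dH_rxn = -108.05 kJ:

-108.05 kJ


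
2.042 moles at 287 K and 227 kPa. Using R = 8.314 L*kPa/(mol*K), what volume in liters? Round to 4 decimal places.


PV = nRT, solve for V = nRT / P.
nRT = 2.042 * 8.314 * 287 = 4872.453
V = 4872.453 / 227
V = 21.46455066 L, rounded to 4 dp:

21.4646 L


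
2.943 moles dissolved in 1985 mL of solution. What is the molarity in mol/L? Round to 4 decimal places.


Convert volume to liters: V_L = V_mL / 1000.
V_L = 1985 / 1000 = 1.985 L
M = n / V_L = 2.943 / 1.985
M = 1.48261965 mol/L, rounded to 4 dp:

1.4826 mol/L


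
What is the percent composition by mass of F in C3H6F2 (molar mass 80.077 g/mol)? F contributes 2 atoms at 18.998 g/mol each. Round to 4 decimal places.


pct = 100 * (n_elem * M_elem) / M_total
mass_contribution = 2 * 18.998 = 37.996 g/mol
pct = 100 * 37.996 / 80.077
pct = 47.44933002 %, rounded to 4 dp:

47.4493 %


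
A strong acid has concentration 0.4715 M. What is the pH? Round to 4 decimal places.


A strong acid dissociates completely, so [H+] equals the given concentration.
pH = -log10([H+]) = -log10(0.4715)
pH = 0.3265183, rounded to 4 dp:

0.3265


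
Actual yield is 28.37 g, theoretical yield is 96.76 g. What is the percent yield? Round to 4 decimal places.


% yield = 100 * actual / theoretical
% yield = 100 * 28.37 / 96.76
% yield = 29.31996693 %, rounded to 4 dp:

29.3200 %


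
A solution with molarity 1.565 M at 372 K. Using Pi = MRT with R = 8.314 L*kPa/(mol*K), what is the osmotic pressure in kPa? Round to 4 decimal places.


Osmotic pressure (van't Hoff): Pi = M*R*T.
RT = 8.314 * 372 = 3092.808
Pi = 1.565 * 3092.808
Pi = 4840.24452 kPa, rounded to 4 dp:

4840.2445 kPa


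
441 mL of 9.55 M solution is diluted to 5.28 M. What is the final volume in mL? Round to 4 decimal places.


Dilution: M1*V1 = M2*V2, solve for V2.
V2 = M1*V1 / M2
V2 = 9.55 * 441 / 5.28
V2 = 4211.55 / 5.28
V2 = 797.64204545 mL, rounded to 4 dp:

797.6420 mL


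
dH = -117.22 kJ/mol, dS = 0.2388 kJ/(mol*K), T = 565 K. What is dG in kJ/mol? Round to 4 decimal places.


Gibbs: dG = dH - T*dS (consistent units, dS already in kJ/(mol*K)).
T*dS = 565 * 0.2388 = 134.922
dG = -117.22 - (134.922)
dG = -252.142 kJ/mol, rounded to 4 dp:

-252.1420 kJ/mol


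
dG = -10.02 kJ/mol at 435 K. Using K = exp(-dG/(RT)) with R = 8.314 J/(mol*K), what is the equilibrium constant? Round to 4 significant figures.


dG is in kJ/mol; multiply by 1000 to match R in J/(mol*K).
RT = 8.314 * 435 = 3616.59 J/mol
exponent = -dG*1000 / (RT) = -(-10.02*1000) / 3616.59 = 2.77056564
K = exp(2.77056564)
K = 15.967663, rounded to 4 significant figures:

15.97


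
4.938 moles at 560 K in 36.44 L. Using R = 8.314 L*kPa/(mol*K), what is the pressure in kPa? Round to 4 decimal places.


PV = nRT, solve for P = nRT / V.
nRT = 4.938 * 8.314 * 560 = 22990.5379
P = 22990.5379 / 36.44
P = 630.91487102 kPa, rounded to 4 dp:

630.9149 kPa


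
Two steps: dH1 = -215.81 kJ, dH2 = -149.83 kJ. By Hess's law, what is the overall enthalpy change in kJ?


Hess's law: enthalpy is a state function, so add the step enthalpies.
dH_total = dH1 + dH2 = -215.81 + (-149.83)
dH_total = -365.64 kJ:

-365.64 kJ


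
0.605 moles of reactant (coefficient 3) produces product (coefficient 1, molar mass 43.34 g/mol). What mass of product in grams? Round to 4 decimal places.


Use the coefficient ratio to convert reactant moles to product moles, then multiply by the product's molar mass.
moles_P = moles_R * (coeff_P / coeff_R) = 0.605 * (1/3) = 0.201667
mass_P = moles_P * M_P = 0.201667 * 43.34
mass_P = 8.74024778 g, rounded to 4 dp:

8.7402 g


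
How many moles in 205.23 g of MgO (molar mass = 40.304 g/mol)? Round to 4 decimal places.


n = mass / M
n = 205.23 / 40.304
n = 5.09205042 mol, rounded to 4 dp:

5.0921 mol


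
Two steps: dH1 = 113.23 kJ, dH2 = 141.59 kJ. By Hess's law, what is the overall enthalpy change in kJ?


Hess's law: enthalpy is a state function, so add the step enthalpies.
dH_total = dH1 + dH2 = 113.23 + (141.59)
dH_total = 254.82 kJ:

254.82 kJ


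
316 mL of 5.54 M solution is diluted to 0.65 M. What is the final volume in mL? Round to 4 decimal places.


Dilution: M1*V1 = M2*V2, solve for V2.
V2 = M1*V1 / M2
V2 = 5.54 * 316 / 0.65
V2 = 1750.64 / 0.65
V2 = 2693.29230769 mL, rounded to 4 dp:

2693.2923 mL


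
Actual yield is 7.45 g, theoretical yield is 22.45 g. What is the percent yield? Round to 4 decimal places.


% yield = 100 * actual / theoretical
% yield = 100 * 7.45 / 22.45
% yield = 33.18485523 %, rounded to 4 dp:

33.1849 %


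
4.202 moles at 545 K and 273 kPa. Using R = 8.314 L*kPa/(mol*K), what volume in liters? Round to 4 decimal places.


PV = nRT, solve for V = nRT / P.
nRT = 4.202 * 8.314 * 545 = 19039.8083
V = 19039.8083 / 273
V = 69.74288755 L, rounded to 4 dp:

69.7429 L


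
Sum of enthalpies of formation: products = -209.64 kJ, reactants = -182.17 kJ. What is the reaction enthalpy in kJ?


dH_rxn = sum(dH_f products) - sum(dH_f reactants)
dH_rxn = -209.64 - (-182.17)
dH_rxn = -27.47 kJ:

-27.47 kJ


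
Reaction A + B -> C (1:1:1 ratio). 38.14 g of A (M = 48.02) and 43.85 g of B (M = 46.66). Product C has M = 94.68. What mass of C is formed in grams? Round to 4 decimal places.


Find moles of each reactant; the smaller value is the limiting reagent in a 1:1:1 reaction, so moles_C equals moles of the limiter.
n_A = mass_A / M_A = 38.14 / 48.02 = 0.794252 mol
n_B = mass_B / M_B = 43.85 / 46.66 = 0.939777 mol
Limiting reagent: A (smaller), n_limiting = 0.794252 mol
mass_C = n_limiting * M_C = 0.794252 * 94.68
mass_C = 75.19977936 g, rounded to 4 dp:

75.1998 g


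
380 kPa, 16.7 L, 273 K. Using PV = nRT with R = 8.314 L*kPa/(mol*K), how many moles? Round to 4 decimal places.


PV = nRT, solve for n = PV / (RT).
PV = 380 * 16.7 = 6346.0
RT = 8.314 * 273 = 2269.722
n = 6346.0 / 2269.722
n = 2.79593712 mol, rounded to 4 dp:

2.7959 mol


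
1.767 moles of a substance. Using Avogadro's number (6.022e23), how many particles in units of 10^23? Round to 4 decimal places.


N = n * NA, then divide by 1e23 for the requested units.
N / 1e23 = n * 6.022
N / 1e23 = 1.767 * 6.022
N / 1e23 = 10.640874, rounded to 4 dp:

10.6409


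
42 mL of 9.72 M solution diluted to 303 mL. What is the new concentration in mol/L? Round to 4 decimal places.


Dilution: M1*V1 = M2*V2, solve for M2.
M2 = M1*V1 / V2
M2 = 9.72 * 42 / 303
M2 = 408.24 / 303
M2 = 1.34732673 mol/L, rounded to 4 dp:

1.3473 mol/L


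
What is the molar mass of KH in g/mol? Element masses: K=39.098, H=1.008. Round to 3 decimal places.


M = sum(count * atomic_mass) over atoms.
M = 1*39.098 + 1*1.008
M = 39.098 + 1.008
M = 40.106 g/mol, rounded to 3 dp:

40.106 g/mol


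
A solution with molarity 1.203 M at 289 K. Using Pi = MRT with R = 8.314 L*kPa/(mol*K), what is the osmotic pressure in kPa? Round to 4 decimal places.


Osmotic pressure (van't Hoff): Pi = M*R*T.
RT = 8.314 * 289 = 2402.746
Pi = 1.203 * 2402.746
Pi = 2890.503438 kPa, rounded to 4 dp:

2890.5034 kPa


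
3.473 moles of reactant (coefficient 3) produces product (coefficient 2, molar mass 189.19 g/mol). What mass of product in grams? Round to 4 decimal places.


Use the coefficient ratio to convert reactant moles to product moles, then multiply by the product's molar mass.
moles_P = moles_R * (coeff_P / coeff_R) = 3.473 * (2/3) = 2.315333
mass_P = moles_P * M_P = 2.315333 * 189.19
mass_P = 438.03785027 g, rounded to 4 dp:

438.0379 g


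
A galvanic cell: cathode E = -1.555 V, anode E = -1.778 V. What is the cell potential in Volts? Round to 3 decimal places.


Standard cell potential: E_cell = E_cathode - E_anode.
E_cell = -1.555 - (-1.778)
E_cell = 0.223 V, rounded to 3 dp:

0.223 V


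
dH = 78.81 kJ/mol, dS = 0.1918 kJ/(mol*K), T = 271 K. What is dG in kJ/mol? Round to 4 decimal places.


Gibbs: dG = dH - T*dS (consistent units, dS already in kJ/(mol*K)).
T*dS = 271 * 0.1918 = 51.9778
dG = 78.81 - (51.9778)
dG = 26.8322 kJ/mol, rounded to 4 dp:

26.8322 kJ/mol


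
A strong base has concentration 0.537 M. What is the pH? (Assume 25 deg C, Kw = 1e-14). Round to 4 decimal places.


A strong base dissociates completely, so [OH-] equals the given concentration.
pOH = -log10([OH-]) = -log10(0.537) = 0.270026
pH = 14 - pOH = 14 - 0.270026
pH = 13.729974, rounded to 4 dp:

13.7300


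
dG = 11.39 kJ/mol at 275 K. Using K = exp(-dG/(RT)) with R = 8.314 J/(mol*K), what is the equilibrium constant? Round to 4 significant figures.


dG is in kJ/mol; multiply by 1000 to match R in J/(mol*K).
RT = 8.314 * 275 = 2286.35 J/mol
exponent = -dG*1000 / (RT) = -(11.39*1000) / 2286.35 = -4.98173945
K = exp(-4.98173945)
K = 0.0068621159, rounded to 4 significant figures:

0.006862


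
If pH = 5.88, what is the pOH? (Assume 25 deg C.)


At 25 deg C, pH + pOH = 14.
pOH = 14 - pH = 14 - 5.88
pOH = 8.12:

8.12


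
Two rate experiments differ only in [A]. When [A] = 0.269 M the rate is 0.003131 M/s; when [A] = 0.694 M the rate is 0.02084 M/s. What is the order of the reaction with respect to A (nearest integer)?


Rate is proportional to [A]^n, so rate2/rate1 = ([A]2/[A]1)^n. Take logs to solve for n.
rate2/rate1 = 0.02084 / 0.003131 = 6.656
[A]2/[A]1 = 0.694 / 0.269 = 2.5799
n = ln(6.656) / ln(2.5799) = 2.0
Nearest integer order:

2


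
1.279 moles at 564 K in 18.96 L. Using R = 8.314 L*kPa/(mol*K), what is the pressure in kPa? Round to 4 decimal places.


PV = nRT, solve for P = nRT / V.
nRT = 1.279 * 8.314 * 564 = 5997.3538
P = 5997.3538 / 18.96
P = 316.31612869 kPa, rounded to 4 dp:

316.3161 kPa


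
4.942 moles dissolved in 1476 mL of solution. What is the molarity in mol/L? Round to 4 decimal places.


Convert volume to liters: V_L = V_mL / 1000.
V_L = 1476 / 1000 = 1.476 L
M = n / V_L = 4.942 / 1.476
M = 3.34823848 mol/L, rounded to 4 dp:

3.3482 mol/L


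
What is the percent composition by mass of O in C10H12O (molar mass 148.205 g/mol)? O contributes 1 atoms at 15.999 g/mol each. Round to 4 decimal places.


pct = 100 * (n_elem * M_elem) / M_total
mass_contribution = 1 * 15.999 = 15.999 g/mol
pct = 100 * 15.999 / 148.205
pct = 10.79518235 %, rounded to 4 dp:

10.7952 %


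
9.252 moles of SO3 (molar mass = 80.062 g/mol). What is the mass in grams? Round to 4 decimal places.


mass = n * M
mass = 9.252 * 80.062
mass = 740.733624 g, rounded to 4 dp:

740.7336 g


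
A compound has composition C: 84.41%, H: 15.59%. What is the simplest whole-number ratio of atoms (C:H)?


Assume 100 g of compound, divide each mass% by atomic mass to get moles, then normalize by the smallest to get a raw atom ratio.
Moles per 100 g: C: 84.41/12.011 = 7.0277, H: 15.59/1.008 = 15.4663
Raw ratio (divide by min = 7.0277): C: 1.0, H: 2.201
Multiply by 5 to clear fractions: C: 5.0 ~= 5, H: 11.004 ~= 11
Reduce by GCD to get the simplest whole-number ratio:

5:11


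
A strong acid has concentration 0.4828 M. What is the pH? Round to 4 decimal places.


A strong acid dissociates completely, so [H+] equals the given concentration.
pH = -log10([H+]) = -log10(0.4828)
pH = 0.31623274, rounded to 4 dp:

0.3162


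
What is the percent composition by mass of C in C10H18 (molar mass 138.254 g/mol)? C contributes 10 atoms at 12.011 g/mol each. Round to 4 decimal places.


pct = 100 * (n_elem * M_elem) / M_total
mass_contribution = 10 * 12.011 = 120.11 g/mol
pct = 100 * 120.11 / 138.254
pct = 86.87632908 %, rounded to 4 dp:

86.8763 %


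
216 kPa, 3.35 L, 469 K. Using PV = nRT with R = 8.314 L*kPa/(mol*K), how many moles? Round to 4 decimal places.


PV = nRT, solve for n = PV / (RT).
PV = 216 * 3.35 = 723.6
RT = 8.314 * 469 = 3899.266
n = 723.6 / 3899.266
n = 0.18557339 mol, rounded to 4 dp:

0.1856 mol


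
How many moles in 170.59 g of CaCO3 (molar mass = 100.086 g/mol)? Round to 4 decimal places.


n = mass / M
n = 170.59 / 100.086
n = 1.70443419 mol, rounded to 4 dp:

1.7044 mol


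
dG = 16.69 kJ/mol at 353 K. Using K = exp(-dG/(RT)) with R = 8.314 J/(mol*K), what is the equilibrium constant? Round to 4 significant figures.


dG is in kJ/mol; multiply by 1000 to match R in J/(mol*K).
RT = 8.314 * 353 = 2934.842 J/mol
exponent = -dG*1000 / (RT) = -(16.69*1000) / 2934.842 = -5.68684788
K = exp(-5.68684788)
K = 0.0033902627, rounded to 4 significant figures:

0.003390


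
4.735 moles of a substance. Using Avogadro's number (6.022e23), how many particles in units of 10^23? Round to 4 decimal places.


N = n * NA, then divide by 1e23 for the requested units.
N / 1e23 = n * 6.022
N / 1e23 = 4.735 * 6.022
N / 1e23 = 28.51417, rounded to 4 dp:

28.5142


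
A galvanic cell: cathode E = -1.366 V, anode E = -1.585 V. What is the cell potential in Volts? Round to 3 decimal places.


Standard cell potential: E_cell = E_cathode - E_anode.
E_cell = -1.366 - (-1.585)
E_cell = 0.219 V, rounded to 3 dp:

0.219 V


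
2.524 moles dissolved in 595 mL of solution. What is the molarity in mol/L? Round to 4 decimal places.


Convert volume to liters: V_L = V_mL / 1000.
V_L = 595 / 1000 = 0.595 L
M = n / V_L = 2.524 / 0.595
M = 4.24201681 mol/L, rounded to 4 dp:

4.2420 mol/L


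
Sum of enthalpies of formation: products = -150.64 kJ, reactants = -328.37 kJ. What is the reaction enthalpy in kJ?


dH_rxn = sum(dH_f products) - sum(dH_f reactants)
dH_rxn = -150.64 - (-328.37)
dH_rxn = 177.73 kJ:

177.73 kJ


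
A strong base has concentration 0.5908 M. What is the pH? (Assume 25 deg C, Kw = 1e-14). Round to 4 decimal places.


A strong base dissociates completely, so [OH-] equals the given concentration.
pOH = -log10([OH-]) = -log10(0.5908) = 0.22856
pH = 14 - pOH = 14 - 0.22856
pH = 13.77144, rounded to 4 dp:

13.7714


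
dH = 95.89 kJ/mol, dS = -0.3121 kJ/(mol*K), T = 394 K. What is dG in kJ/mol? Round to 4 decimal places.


Gibbs: dG = dH - T*dS (consistent units, dS already in kJ/(mol*K)).
T*dS = 394 * -0.3121 = -122.9674
dG = 95.89 - (-122.9674)
dG = 218.8574 kJ/mol, rounded to 4 dp:

218.8574 kJ/mol


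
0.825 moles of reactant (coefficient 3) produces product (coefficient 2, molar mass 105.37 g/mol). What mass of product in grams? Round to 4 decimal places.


Use the coefficient ratio to convert reactant moles to product moles, then multiply by the product's molar mass.
moles_P = moles_R * (coeff_P / coeff_R) = 0.825 * (2/3) = 0.55
mass_P = moles_P * M_P = 0.55 * 105.37
mass_P = 57.9535 g, rounded to 4 dp:

57.9535 g


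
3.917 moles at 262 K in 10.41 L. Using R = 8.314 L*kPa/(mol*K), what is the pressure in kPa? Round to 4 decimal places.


PV = nRT, solve for P = nRT / V.
nRT = 3.917 * 8.314 * 262 = 8532.2758
P = 8532.2758 / 10.41
P = 819.62303554 kPa, rounded to 4 dp:

819.6230 kPa


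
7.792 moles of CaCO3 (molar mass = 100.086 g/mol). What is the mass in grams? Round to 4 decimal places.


mass = n * M
mass = 7.792 * 100.086
mass = 779.870112 g, rounded to 4 dp:

779.8701 g


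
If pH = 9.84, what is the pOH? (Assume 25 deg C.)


At 25 deg C, pH + pOH = 14.
pOH = 14 - pH = 14 - 9.84
pOH = 4.16:

4.16


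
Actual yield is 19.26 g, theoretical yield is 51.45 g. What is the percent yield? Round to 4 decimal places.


% yield = 100 * actual / theoretical
% yield = 100 * 19.26 / 51.45
% yield = 37.43440233 %, rounded to 4 dp:

37.4344 %


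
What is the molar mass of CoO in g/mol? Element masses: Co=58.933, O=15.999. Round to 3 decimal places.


M = sum(count * atomic_mass) over atoms.
M = 1*58.933 + 1*15.999
M = 58.933 + 15.999
M = 74.932 g/mol, rounded to 3 dp:

74.932 g/mol


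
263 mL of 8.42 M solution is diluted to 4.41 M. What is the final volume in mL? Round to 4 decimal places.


Dilution: M1*V1 = M2*V2, solve for V2.
V2 = M1*V1 / M2
V2 = 8.42 * 263 / 4.41
V2 = 2214.46 / 4.41
V2 = 502.14512472 mL, rounded to 4 dp:

502.1451 mL


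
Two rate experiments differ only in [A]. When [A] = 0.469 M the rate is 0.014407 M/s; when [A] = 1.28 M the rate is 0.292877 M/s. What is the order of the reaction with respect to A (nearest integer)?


Rate is proportional to [A]^n, so rate2/rate1 = ([A]2/[A]1)^n. Take logs to solve for n.
rate2/rate1 = 0.292877 / 0.014407 = 20.3288
[A]2/[A]1 = 1.28 / 0.469 = 2.7292
n = ln(20.3288) / ln(2.7292) = 3.0
Nearest integer order:

3


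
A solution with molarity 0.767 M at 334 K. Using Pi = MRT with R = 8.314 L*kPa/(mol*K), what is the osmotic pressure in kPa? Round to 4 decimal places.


Osmotic pressure (van't Hoff): Pi = M*R*T.
RT = 8.314 * 334 = 2776.876
Pi = 0.767 * 2776.876
Pi = 2129.863892 kPa, rounded to 4 dp:

2129.8639 kPa


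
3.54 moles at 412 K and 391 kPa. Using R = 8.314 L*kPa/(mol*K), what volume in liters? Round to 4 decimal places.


PV = nRT, solve for V = nRT / P.
nRT = 3.54 * 8.314 * 412 = 12125.8027
V = 12125.8027 / 391
V = 31.01228312 L, rounded to 4 dp:

31.0123 L


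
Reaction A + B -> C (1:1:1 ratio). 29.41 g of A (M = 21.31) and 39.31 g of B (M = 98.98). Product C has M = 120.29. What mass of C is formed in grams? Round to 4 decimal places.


Find moles of each reactant; the smaller value is the limiting reagent in a 1:1:1 reaction, so moles_C equals moles of the limiter.
n_A = mass_A / M_A = 29.41 / 21.31 = 1.380103 mol
n_B = mass_B / M_B = 39.31 / 98.98 = 0.397151 mol
Limiting reagent: B (smaller), n_limiting = 0.397151 mol
mass_C = n_limiting * M_C = 0.397151 * 120.29
mass_C = 47.77329379 g, rounded to 4 dp:

47.7733 g


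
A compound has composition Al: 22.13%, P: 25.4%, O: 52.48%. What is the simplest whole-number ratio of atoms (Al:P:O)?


Assume 100 g of compound, divide each mass% by atomic mass to get moles, then normalize by the smallest to get a raw atom ratio.
Moles per 100 g: Al: 22.13/26.982 = 0.8202, P: 25.4/30.974 = 0.82, O: 52.48/15.999 = 3.2802
Raw ratio (divide by min = 0.82): Al: 1.0, P: 1.0, O: 4.0
Multiply by 1 to clear fractions: Al: 1.0 ~= 1, P: 1.0 ~= 1, O: 4.0 ~= 4
Reduce by GCD to get the simplest whole-number ratio:

1:1:4


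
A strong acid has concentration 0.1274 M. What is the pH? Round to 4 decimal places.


A strong acid dissociates completely, so [H+] equals the given concentration.
pH = -log10([H+]) = -log10(0.1274)
pH = 0.89483057, rounded to 4 dp:

0.8948


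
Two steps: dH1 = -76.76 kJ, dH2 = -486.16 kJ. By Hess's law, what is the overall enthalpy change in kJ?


Hess's law: enthalpy is a state function, so add the step enthalpies.
dH_total = dH1 + dH2 = -76.76 + (-486.16)
dH_total = -562.92 kJ:

-562.92 kJ


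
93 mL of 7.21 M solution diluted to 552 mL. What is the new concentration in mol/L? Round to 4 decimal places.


Dilution: M1*V1 = M2*V2, solve for M2.
M2 = M1*V1 / V2
M2 = 7.21 * 93 / 552
M2 = 670.53 / 552
M2 = 1.21472826 mol/L, rounded to 4 dp:

1.2147 mol/L


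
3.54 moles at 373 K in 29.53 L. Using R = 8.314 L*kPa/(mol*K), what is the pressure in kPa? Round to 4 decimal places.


PV = nRT, solve for P = nRT / V.
nRT = 3.54 * 8.314 * 373 = 10977.9719
P = 10977.9719 / 29.53
P = 371.75658314 kPa, rounded to 4 dp:

371.7566 kPa


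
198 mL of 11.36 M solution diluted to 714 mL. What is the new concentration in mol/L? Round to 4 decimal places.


Dilution: M1*V1 = M2*V2, solve for M2.
M2 = M1*V1 / V2
M2 = 11.36 * 198 / 714
M2 = 2249.28 / 714
M2 = 3.1502521 mol/L, rounded to 4 dp:

3.1503 mol/L


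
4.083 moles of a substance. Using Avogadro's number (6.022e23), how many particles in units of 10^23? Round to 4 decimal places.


N = n * NA, then divide by 1e23 for the requested units.
N / 1e23 = n * 6.022
N / 1e23 = 4.083 * 6.022
N / 1e23 = 24.587826, rounded to 4 dp:

24.5878


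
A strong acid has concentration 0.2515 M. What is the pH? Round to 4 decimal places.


A strong acid dissociates completely, so [H+] equals the given concentration.
pH = -log10([H+]) = -log10(0.2515)
pH = 0.59946201, rounded to 4 dp:

0.5995


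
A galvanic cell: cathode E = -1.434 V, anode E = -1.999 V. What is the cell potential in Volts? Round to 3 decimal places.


Standard cell potential: E_cell = E_cathode - E_anode.
E_cell = -1.434 - (-1.999)
E_cell = 0.565 V, rounded to 3 dp:

0.565 V


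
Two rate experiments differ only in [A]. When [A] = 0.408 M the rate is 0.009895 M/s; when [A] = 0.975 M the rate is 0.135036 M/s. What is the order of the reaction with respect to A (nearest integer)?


Rate is proportional to [A]^n, so rate2/rate1 = ([A]2/[A]1)^n. Take logs to solve for n.
rate2/rate1 = 0.135036 / 0.009895 = 13.6469
[A]2/[A]1 = 0.975 / 0.408 = 2.3897
n = ln(13.6469) / ln(2.3897) = 3.0
Nearest integer order:

3


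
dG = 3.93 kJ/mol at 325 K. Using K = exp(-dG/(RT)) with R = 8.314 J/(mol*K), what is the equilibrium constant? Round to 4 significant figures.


dG is in kJ/mol; multiply by 1000 to match R in J/(mol*K).
RT = 8.314 * 325 = 2702.05 J/mol
exponent = -dG*1000 / (RT) = -(3.93*1000) / 2702.05 = -1.45445125
K = exp(-1.45445125)
K = 0.23352848, rounded to 4 significant figures:

0.2335


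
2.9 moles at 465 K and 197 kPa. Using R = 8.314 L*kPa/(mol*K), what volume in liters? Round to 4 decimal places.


PV = nRT, solve for V = nRT / P.
nRT = 2.9 * 8.314 * 465 = 11211.429
V = 11211.429 / 197
V = 56.91080711 L, rounded to 4 dp:

56.9108 L


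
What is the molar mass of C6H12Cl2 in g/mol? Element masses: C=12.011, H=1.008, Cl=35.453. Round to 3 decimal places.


M = sum(count * atomic_mass) over atoms.
M = 6*12.011 + 12*1.008 + 2*35.453
M = 72.066 + 12.096 + 70.906
M = 155.068 g/mol, rounded to 3 dp:

155.068 g/mol


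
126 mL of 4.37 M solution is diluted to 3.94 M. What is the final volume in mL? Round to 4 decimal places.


Dilution: M1*V1 = M2*V2, solve for V2.
V2 = M1*V1 / M2
V2 = 4.37 * 126 / 3.94
V2 = 550.62 / 3.94
V2 = 139.75126904 mL, rounded to 4 dp:

139.7513 mL


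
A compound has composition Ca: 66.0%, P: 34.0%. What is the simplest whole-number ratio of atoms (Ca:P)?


Assume 100 g of compound, divide each mass% by atomic mass to get moles, then normalize by the smallest to get a raw atom ratio.
Moles per 100 g: Ca: 66.0/40.078 = 1.6468, P: 34.0/30.974 = 1.0977
Raw ratio (divide by min = 1.0977): Ca: 1.5, P: 1.0
Multiply by 2 to clear fractions: Ca: 3.0 ~= 3, P: 2.0 ~= 2
Reduce by GCD to get the simplest whole-number ratio:

3:2


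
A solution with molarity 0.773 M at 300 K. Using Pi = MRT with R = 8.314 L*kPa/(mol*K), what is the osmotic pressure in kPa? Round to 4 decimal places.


Osmotic pressure (van't Hoff): Pi = M*R*T.
RT = 8.314 * 300 = 2494.2
Pi = 0.773 * 2494.2
Pi = 1928.0166 kPa, rounded to 4 dp:

1928.0166 kPa


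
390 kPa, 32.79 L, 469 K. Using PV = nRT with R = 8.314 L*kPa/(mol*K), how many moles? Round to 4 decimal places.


PV = nRT, solve for n = PV / (RT).
PV = 390 * 32.79 = 12788.1
RT = 8.314 * 469 = 3899.266
n = 12788.1 / 3899.266
n = 3.27961724 mol, rounded to 4 dp:

3.2796 mol


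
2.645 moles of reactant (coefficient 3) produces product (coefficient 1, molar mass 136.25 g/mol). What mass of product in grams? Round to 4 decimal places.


Use the coefficient ratio to convert reactant moles to product moles, then multiply by the product's molar mass.
moles_P = moles_R * (coeff_P / coeff_R) = 2.645 * (1/3) = 0.881667
mass_P = moles_P * M_P = 0.881667 * 136.25
mass_P = 120.12712875 g, rounded to 4 dp:

120.1271 g


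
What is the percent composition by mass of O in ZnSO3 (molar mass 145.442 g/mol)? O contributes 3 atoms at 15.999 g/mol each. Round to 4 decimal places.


pct = 100 * (n_elem * M_elem) / M_total
mass_contribution = 3 * 15.999 = 47.997 g/mol
pct = 100 * 47.997 / 145.442
pct = 33.00078382 %, rounded to 4 dp:

33.0008 %


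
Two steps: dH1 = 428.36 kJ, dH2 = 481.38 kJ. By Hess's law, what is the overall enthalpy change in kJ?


Hess's law: enthalpy is a state function, so add the step enthalpies.
dH_total = dH1 + dH2 = 428.36 + (481.38)
dH_total = 909.74 kJ:

909.74 kJ


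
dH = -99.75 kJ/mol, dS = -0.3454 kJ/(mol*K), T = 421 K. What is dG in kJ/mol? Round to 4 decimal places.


Gibbs: dG = dH - T*dS (consistent units, dS already in kJ/(mol*K)).
T*dS = 421 * -0.3454 = -145.4134
dG = -99.75 - (-145.4134)
dG = 45.6634 kJ/mol, rounded to 4 dp:

45.6634 kJ/mol


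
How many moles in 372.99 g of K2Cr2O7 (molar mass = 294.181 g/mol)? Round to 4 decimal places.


n = mass / M
n = 372.99 / 294.181
n = 1.2678929 mol, rounded to 4 dp:

1.2679 mol


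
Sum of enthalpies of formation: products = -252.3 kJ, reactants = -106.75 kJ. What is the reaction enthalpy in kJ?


dH_rxn = sum(dH_f products) - sum(dH_f reactants)
dH_rxn = -252.3 - (-106.75)
dH_rxn = -145.55 kJ:

-145.55 kJ


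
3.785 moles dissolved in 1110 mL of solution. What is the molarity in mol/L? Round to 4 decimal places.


Convert volume to liters: V_L = V_mL / 1000.
V_L = 1110 / 1000 = 1.11 L
M = n / V_L = 3.785 / 1.11
M = 3.40990991 mol/L, rounded to 4 dp:

3.4099 mol/L


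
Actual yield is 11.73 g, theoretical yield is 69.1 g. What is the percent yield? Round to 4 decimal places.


% yield = 100 * actual / theoretical
% yield = 100 * 11.73 / 69.1
% yield = 16.97539797 %, rounded to 4 dp:

16.9754 %


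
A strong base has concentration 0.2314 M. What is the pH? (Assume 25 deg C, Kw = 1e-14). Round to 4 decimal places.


A strong base dissociates completely, so [OH-] equals the given concentration.
pOH = -log10([OH-]) = -log10(0.2314) = 0.635637
pH = 14 - pOH = 14 - 0.635637
pH = 13.364363, rounded to 4 dp:

13.3644


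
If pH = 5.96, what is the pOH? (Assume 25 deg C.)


At 25 deg C, pH + pOH = 14.
pOH = 14 - pH = 14 - 5.96
pOH = 8.04:

8.04


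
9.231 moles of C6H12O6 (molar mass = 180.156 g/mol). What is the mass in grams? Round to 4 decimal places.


mass = n * M
mass = 9.231 * 180.156
mass = 1663.020036 g, rounded to 4 dp:

1663.0200 g


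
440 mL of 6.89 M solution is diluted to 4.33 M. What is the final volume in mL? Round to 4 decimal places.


Dilution: M1*V1 = M2*V2, solve for V2.
V2 = M1*V1 / M2
V2 = 6.89 * 440 / 4.33
V2 = 3031.6 / 4.33
V2 = 700.13856813 mL, rounded to 4 dp:

700.1386 mL


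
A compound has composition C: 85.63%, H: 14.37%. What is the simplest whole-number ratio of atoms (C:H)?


Assume 100 g of compound, divide each mass% by atomic mass to get moles, then normalize by the smallest to get a raw atom ratio.
Moles per 100 g: C: 85.63/12.011 = 7.1293, H: 14.37/1.008 = 14.256
Raw ratio (divide by min = 7.1293): C: 1.0, H: 2.0
Multiply by 1 to clear fractions: C: 1.0 ~= 1, H: 2.0 ~= 2
Reduce by GCD to get the simplest whole-number ratio:

1:2


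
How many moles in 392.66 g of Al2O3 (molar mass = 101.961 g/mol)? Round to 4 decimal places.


n = mass / M
n = 392.66 / 101.961
n = 3.85108032 mol, rounded to 4 dp:

3.8511 mol


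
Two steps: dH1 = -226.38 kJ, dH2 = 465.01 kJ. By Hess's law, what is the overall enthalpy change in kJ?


Hess's law: enthalpy is a state function, so add the step enthalpies.
dH_total = dH1 + dH2 = -226.38 + (465.01)
dH_total = 238.63 kJ:

238.63 kJ


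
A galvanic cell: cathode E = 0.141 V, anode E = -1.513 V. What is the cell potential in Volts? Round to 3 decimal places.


Standard cell potential: E_cell = E_cathode - E_anode.
E_cell = 0.141 - (-1.513)
E_cell = 1.654 V, rounded to 3 dp:

1.654 V


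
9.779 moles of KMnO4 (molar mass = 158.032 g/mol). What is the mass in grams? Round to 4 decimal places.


mass = n * M
mass = 9.779 * 158.032
mass = 1545.394928 g, rounded to 4 dp:

1545.3949 g


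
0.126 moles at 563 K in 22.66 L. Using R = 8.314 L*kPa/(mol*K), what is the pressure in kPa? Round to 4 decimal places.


PV = nRT, solve for P = nRT / V.
nRT = 0.126 * 8.314 * 563 = 589.7785
P = 589.7785 / 22.66
P = 26.02729479 kPa, rounded to 4 dp:

26.0273 kPa


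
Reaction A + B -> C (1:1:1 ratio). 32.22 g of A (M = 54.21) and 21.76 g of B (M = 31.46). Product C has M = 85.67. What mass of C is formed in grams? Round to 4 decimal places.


Find moles of each reactant; the smaller value is the limiting reagent in a 1:1:1 reaction, so moles_C equals moles of the limiter.
n_A = mass_A / M_A = 32.22 / 54.21 = 0.594355 mol
n_B = mass_B / M_B = 21.76 / 31.46 = 0.691672 mol
Limiting reagent: A (smaller), n_limiting = 0.594355 mol
mass_C = n_limiting * M_C = 0.594355 * 85.67
mass_C = 50.91839285 g, rounded to 4 dp:

50.9184 g


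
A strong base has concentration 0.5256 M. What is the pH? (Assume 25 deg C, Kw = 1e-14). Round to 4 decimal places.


A strong base dissociates completely, so [OH-] equals the given concentration.
pOH = -log10([OH-]) = -log10(0.5256) = 0.279345
pH = 14 - pOH = 14 - 0.279345
pH = 13.720655, rounded to 4 dp:

13.7207


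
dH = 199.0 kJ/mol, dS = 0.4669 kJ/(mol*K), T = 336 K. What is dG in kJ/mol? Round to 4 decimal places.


Gibbs: dG = dH - T*dS (consistent units, dS already in kJ/(mol*K)).
T*dS = 336 * 0.4669 = 156.8784
dG = 199.0 - (156.8784)
dG = 42.1216 kJ/mol, rounded to 4 dp:

42.1216 kJ/mol
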